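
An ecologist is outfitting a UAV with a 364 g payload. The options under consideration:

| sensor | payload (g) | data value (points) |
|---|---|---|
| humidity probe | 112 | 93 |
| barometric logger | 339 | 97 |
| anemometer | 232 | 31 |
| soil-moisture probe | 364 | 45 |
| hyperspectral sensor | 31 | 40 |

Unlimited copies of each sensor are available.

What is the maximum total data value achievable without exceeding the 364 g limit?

440

Ranking by ratio (data value/g): hyperspectral sensor 1.29, humidity probe 0.83, barometric logger 0.29, anemometer 0.13.
The ratio ordering already packs tightly: 11×hyperspectral sensor, 341 g, 440.
No other feasible combination exceeds 440.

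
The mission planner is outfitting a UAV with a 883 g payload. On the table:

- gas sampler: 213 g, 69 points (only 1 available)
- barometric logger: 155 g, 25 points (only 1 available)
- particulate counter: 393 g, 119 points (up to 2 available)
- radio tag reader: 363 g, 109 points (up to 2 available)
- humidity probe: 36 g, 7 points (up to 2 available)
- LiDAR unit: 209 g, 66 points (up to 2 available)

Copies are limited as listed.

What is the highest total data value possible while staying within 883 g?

265

Ranking by ratio (data value/g): gas sampler 0.32, LiDAR unit 0.32, particulate counter 0.30, radio tag reader 0.30.
Greedy by ratio would take gas sampler + barometric logger + 2×humidity probe + 2×LiDAR unit: 858 g used, total 240.
The 368 g tied up in gas sampler and barometric logger is better spent on particulate counter — total rises to 265 (883 g).
Every other selection either busts 883 g or exceeds an availability limit or fails to beat 265.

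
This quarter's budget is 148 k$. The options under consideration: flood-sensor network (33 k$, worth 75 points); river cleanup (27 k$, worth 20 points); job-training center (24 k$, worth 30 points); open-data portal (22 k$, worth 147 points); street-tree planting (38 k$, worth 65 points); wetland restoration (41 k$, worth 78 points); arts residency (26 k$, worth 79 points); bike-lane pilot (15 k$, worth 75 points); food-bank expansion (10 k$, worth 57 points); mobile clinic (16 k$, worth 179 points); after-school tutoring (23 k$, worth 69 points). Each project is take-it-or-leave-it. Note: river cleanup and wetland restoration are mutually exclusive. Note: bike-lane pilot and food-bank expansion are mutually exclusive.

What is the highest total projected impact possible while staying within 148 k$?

Density check — mobile clinic 11.19, open-data portal 6.68, food-bank expansion 5.70 are the best per k$.
Open-data portal + wetland restoration + arts residency + bike-lane pilot + mobile clinic + after-school tutoring uses 143 of the 148 k$ and totals 627.
The closest alternative, flood-sensor network + open-data portal + arts residency + bike-lane pilot + mobile clinic + after-school tutoring, reaches only 624.

627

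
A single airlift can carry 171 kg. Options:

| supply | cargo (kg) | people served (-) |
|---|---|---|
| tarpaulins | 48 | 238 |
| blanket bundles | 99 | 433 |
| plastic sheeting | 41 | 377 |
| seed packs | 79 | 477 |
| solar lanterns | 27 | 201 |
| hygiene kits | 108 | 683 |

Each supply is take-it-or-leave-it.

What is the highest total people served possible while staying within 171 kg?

Filling by ratio: plastic sheeting + seed packs + solar lanterns for 1055, with 24 kg left unused.
The 27 kg tied up in solar lanterns is better spent on tarpaulins — total rises to 1092 (168 kg).
The spare 3 kg is too small for any remaining supply, and no exchange beats 1092.

1092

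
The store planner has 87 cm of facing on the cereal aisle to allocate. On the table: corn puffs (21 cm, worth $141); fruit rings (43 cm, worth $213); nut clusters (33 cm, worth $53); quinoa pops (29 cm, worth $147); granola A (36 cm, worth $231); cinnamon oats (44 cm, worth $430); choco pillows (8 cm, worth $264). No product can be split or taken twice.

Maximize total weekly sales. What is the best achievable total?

841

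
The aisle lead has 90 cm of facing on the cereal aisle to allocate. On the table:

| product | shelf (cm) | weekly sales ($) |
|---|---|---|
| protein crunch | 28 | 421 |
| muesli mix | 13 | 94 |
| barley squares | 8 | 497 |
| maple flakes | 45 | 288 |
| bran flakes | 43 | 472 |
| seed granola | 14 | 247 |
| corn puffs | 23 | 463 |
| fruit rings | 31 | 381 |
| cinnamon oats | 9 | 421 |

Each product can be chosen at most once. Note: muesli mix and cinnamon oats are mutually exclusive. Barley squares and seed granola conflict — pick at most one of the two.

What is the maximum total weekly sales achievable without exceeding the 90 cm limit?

1853

By weekly sales per cm: barley squares 62.12, cinnamon oats 46.78, corn puffs 20.13 lead.
Barley squares + bran flakes + corn puffs + cinnamon oats uses 83 of the 90 cm and totals 1853.
Runner-up protein crunch + barley squares + bran flakes + cinnamon oats tops out at 1811.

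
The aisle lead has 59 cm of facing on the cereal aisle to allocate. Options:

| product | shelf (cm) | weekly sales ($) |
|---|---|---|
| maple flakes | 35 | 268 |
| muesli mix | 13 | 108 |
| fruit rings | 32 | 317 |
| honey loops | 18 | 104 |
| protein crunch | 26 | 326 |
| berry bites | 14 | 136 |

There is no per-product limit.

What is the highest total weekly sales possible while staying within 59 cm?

652

Ranking by ratio (weekly sales/cm): protein crunch 12.54, fruit rings 9.91, berry bites 9.71.
Best packing: 2×protein crunch — 52 cm, 652 total.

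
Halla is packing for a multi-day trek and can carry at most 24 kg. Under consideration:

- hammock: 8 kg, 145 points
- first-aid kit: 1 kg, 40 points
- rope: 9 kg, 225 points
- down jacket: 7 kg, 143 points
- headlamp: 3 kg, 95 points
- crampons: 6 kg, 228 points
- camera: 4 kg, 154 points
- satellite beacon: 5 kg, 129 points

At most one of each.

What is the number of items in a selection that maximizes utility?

Optimal total is 742.
For example first-aid kit + rope + headlamp + crampons + camera achieves it, using 23 kg.
Every optimal selection uses 5 items.

5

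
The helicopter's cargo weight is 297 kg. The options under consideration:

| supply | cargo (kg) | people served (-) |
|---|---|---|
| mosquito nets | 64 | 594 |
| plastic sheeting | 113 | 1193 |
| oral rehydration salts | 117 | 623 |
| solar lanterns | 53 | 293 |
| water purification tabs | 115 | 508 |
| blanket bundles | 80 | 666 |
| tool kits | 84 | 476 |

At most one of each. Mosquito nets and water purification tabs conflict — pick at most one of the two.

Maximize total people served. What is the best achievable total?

2453

Density check — plastic sheeting 10.56, mosquito nets 9.28, blanket bundles 8.32 are the best per kg.
Best packing: mosquito nets + plastic sheeting + blanket bundles — 257 kg, 2453 total.
Next best is mosquito nets + plastic sheeting + oral rehydration salts at 2410 (294 kg) — short by 43.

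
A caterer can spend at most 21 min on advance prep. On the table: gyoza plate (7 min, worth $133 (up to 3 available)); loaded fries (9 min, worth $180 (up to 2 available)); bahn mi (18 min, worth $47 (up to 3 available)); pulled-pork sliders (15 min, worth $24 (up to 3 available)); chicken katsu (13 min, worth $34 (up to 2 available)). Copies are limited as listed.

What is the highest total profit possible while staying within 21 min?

By profit per min: loaded fries 20.00, gyoza plate 19.00, chicken katsu 2.62 lead.
Filling by ratio: 2×loaded fries for 360, with 3 min left unused.
Replace 2×loaded fries with 3×gyoza plate: the trade gains 39 net, giving 399 at 21 min.

399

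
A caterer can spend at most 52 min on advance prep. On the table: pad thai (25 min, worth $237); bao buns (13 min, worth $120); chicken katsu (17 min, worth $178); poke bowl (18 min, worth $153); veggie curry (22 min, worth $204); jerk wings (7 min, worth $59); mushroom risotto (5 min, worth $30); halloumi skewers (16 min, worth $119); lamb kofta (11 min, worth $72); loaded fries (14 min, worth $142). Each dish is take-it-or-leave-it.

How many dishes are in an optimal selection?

3

Optimal total is 502.
For example bao buns + chicken katsu + veggie curry achieves it, using 52 min.
Any selection reaching 502 contains exactly 3 dishes.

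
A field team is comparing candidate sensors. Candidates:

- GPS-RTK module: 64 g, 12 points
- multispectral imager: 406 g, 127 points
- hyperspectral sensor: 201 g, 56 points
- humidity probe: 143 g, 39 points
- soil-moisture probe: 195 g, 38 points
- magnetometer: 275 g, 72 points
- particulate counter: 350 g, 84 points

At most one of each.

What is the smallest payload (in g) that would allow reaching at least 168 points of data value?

607

Look for the lowest-payload combination reaching 168.
Taking multispectral imager + hyperspectral sensor gives 183 (≥ 168) for 607 g.
Any bundle with less than 607 g falls short of 168.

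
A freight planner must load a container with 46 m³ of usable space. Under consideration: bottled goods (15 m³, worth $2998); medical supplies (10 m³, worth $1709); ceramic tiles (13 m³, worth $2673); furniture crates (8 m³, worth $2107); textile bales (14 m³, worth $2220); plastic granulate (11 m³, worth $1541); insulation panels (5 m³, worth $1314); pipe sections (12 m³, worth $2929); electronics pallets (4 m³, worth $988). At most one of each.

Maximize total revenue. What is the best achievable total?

A density-first pass picks ceramic tiles + furniture crates + insulation panels + pipe sections + electronics pallets — 10011 at 42 m³.
Dropping ceramic tiles frees 13 m³; slotting in bottled goods (15 m³) lifts the total to 10336 at 44 m³.
The closest alternative, bottled goods + ceramic tiles + furniture crates + insulation panels + electronics pallets, reaches only 10080.

10336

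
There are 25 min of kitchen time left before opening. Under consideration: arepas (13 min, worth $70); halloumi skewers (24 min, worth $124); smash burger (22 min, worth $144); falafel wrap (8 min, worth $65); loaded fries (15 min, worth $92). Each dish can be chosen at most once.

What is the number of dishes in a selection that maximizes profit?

The maximum profit within 25 min is 157.
falafel wrap + loaded fries hits 157 at 23 min.
Any selection reaching 157 contains exactly 2 dishes.

2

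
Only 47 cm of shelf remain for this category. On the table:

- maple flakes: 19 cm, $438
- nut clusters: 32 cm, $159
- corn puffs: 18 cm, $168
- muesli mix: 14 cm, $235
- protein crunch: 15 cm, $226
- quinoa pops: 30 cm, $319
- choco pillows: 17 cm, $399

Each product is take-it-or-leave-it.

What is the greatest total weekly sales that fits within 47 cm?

The ratio heuristic lands on maple flakes + choco pillows (837) but leaves 11 cm idle.
Replace maple flakes with muesli mix + protein crunch: the trade gains 23 net, giving 860 at 46 cm.
The closest alternative, maple flakes + choco pillows, reaches only 837.

860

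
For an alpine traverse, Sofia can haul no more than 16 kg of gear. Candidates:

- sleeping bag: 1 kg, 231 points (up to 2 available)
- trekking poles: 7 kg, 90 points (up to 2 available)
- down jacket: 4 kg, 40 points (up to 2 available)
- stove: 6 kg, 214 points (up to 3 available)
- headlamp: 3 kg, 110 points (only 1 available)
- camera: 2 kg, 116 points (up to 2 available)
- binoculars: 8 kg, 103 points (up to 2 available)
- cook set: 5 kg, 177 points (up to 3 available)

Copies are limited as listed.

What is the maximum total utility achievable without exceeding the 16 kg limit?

A density-first pass picks 2×sleeping bag + stove + headlamp + 2×camera — 1018 at 15 kg.
Replace stove and headlamp with 2×cook set: the trade gains 30 net, giving 1048 at 16 kg.
Every other selection either busts 16 kg or exceeds an availability limit or fails to beat 1048.

1048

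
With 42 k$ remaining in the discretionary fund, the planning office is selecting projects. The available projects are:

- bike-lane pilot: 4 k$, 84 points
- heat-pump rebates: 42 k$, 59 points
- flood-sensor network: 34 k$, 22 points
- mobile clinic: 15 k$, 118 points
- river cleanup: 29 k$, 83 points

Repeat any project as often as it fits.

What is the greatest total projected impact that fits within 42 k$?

Taking 10×bike-lane pilot: 40 k$ used, 840 in projected impact.

840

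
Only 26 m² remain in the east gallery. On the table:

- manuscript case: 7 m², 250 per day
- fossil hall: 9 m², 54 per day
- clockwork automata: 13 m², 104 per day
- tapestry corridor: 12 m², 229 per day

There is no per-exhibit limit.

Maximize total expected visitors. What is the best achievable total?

Best packing: 3×manuscript case — 21 m², 750 total.
That's the maximum — no swap from here does better than 750.

750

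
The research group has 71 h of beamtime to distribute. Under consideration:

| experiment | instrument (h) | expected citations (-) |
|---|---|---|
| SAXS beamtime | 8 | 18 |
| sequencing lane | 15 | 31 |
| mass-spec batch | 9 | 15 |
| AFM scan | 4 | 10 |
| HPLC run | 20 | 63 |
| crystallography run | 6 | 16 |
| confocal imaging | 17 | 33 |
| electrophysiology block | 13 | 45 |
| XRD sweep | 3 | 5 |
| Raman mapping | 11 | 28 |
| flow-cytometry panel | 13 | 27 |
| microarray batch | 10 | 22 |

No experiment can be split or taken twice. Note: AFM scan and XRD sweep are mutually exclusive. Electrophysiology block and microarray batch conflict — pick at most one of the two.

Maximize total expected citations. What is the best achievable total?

197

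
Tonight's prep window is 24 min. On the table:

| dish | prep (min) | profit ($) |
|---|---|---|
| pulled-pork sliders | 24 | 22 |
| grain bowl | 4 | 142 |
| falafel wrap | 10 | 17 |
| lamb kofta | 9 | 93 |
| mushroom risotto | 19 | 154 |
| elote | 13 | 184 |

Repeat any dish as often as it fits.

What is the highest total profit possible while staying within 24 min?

852

6×grain bowl uses 24 of the 24 min and totals 852.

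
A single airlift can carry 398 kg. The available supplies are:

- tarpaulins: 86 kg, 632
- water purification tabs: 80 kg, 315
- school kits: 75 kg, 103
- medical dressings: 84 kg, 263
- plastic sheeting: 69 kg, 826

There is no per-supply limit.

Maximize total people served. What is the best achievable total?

4130

The ratio ordering already packs tightly: 5×plastic sheeting, 345 kg, 4130.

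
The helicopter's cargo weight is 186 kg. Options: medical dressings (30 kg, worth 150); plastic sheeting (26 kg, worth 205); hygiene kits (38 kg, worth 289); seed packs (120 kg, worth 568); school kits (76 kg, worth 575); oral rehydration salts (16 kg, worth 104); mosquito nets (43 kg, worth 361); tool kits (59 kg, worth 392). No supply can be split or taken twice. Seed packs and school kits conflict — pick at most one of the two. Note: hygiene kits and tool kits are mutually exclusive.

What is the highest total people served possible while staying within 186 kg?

1430

Plastic sheeting + hygiene kits + school kits + mosquito nets uses 183 of the 186 kg and totals 1430.
That's the maximum — no feasible swap from here does better than 1430.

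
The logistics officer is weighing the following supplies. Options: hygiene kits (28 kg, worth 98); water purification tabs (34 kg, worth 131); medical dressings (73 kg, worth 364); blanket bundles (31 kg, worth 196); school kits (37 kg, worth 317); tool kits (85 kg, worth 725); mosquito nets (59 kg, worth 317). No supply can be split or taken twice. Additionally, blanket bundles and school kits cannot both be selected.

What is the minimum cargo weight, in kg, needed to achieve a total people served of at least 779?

113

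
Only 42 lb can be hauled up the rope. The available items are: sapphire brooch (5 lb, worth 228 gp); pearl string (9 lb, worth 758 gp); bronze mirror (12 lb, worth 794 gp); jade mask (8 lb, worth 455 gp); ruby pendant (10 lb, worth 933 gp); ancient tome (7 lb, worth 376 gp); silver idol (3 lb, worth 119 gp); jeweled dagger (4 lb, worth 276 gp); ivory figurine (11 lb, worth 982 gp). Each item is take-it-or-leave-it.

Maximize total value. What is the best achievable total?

Greedy by ratio would take pearl string + jade mask + ruby pendant + jeweled dagger + ivory figurine: 42 lb used, total 3404.
The 12 lb tied up in jade mask and jeweled dagger is better spent on bronze mirror — total rises to 3467 (42 lb).
An exhaustive check of the 512 subsets confirms 3467.

3467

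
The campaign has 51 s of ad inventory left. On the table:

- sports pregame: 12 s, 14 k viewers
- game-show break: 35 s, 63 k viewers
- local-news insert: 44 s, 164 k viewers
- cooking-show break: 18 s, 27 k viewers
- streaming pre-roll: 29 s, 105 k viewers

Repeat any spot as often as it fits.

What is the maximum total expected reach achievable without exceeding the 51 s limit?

164

The ratio ordering already packs tightly: local-news insert, 44 s, 164.
The spare 7 s is too small for any remaining spot, and no exchange beats 164.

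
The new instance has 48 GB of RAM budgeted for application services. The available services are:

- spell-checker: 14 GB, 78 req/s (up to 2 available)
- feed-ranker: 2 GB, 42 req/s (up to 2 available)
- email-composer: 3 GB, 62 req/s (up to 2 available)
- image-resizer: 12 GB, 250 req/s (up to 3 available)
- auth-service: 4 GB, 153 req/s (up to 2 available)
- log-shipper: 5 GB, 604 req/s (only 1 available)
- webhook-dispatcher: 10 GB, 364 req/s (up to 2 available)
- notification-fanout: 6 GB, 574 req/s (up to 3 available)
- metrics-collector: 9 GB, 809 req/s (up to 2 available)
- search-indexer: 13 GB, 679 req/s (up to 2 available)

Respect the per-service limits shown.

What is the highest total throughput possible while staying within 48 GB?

The ratio heuristic lands on feed-ranker + auth-service + log-shipper + 3×notification-fanout + 2×metrics-collector (4139) but leaves 1 GB idle.
The 2 GB tied up in feed-ranker is better spent on email-composer — total rises to 4159 (48 GB).
Nothing else within 48 GB beats 4159.

4159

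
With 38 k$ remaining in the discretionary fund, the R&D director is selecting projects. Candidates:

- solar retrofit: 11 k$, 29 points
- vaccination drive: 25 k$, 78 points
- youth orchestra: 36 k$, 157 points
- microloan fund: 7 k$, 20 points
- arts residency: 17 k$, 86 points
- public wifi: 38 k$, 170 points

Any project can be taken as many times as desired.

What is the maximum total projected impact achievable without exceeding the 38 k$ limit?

2×arts residency uses 34 of the 38 k$ and totals 172.
The spare 4 k$ is too small for any remaining project, and no exchange beats 172.

172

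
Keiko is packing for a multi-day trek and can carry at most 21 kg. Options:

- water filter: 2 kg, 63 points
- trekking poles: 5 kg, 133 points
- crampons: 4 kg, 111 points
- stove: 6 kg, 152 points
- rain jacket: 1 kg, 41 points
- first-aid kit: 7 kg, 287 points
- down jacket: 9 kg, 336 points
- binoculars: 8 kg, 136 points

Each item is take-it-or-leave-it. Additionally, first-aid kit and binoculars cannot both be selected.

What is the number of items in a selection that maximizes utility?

Best achievable utility is 775.
crampons + rain jacket + first-aid kit + down jacket hits 775 at 21 kg.
Any selection reaching 775 contains exactly 4 items.

4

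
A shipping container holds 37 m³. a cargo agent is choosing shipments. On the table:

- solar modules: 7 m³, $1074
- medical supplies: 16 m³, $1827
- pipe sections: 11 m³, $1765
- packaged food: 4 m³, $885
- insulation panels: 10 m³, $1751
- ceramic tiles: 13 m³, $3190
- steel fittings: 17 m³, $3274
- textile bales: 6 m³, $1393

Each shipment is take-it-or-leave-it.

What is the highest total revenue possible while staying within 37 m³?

7857

By revenue per m³: ceramic tiles 245.38, textile bales 232.17, packaged food 221.25 lead.
The ratio heuristic lands on packaged food + insulation panels + ceramic tiles + textile bales (7219) but leaves 4 m³ idle.
Replace packaged food and insulation panels with steel fittings: the trade gains 638 net, giving 7857 at 36 m³.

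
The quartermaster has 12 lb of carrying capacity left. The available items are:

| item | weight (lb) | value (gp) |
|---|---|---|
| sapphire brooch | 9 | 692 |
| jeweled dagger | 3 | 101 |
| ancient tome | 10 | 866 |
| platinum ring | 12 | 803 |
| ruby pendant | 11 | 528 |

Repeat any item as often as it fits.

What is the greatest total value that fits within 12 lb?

866

Best packing: ancient tome — 10 lb, 866 total.
The spare 2 lb is too small for any remaining item, and no exchange beats 866.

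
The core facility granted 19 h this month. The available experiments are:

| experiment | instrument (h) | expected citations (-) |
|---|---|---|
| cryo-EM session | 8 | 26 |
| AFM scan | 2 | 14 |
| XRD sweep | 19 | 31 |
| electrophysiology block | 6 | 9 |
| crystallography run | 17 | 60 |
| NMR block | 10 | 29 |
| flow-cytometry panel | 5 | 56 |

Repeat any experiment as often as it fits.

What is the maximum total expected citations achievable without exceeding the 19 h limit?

The ratio ordering already packs tightly: 2×AFM scan + 3×flow-cytometry panel, 19 h, 196.

196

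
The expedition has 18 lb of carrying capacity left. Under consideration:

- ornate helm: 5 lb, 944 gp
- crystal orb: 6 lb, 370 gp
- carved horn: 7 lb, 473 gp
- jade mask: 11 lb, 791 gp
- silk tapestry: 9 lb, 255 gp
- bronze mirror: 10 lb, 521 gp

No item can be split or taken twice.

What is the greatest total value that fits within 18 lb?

1787

Density check — ornate helm 188.80, jade mask 71.91, carved horn 67.57, crystal orb 61.67 are the best per lb.
The ratio heuristic lands on ornate helm + jade mask (1735) but leaves 2 lb idle.
The 11 lb tied up in jade mask is better spent on crystal orb + carved horn — total rises to 1787 (18 lb).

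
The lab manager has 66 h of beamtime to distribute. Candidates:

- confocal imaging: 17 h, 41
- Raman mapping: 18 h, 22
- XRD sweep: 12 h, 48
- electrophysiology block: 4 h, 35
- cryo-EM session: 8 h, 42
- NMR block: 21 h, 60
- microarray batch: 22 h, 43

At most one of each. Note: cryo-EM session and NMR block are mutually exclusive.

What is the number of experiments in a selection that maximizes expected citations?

5

Best achievable expected citations is 209.
confocal imaging + XRD sweep + electrophysiology block + cryo-EM session + microarray batch hits 209 at 63 h.
Every optimal selection uses 5 experiments.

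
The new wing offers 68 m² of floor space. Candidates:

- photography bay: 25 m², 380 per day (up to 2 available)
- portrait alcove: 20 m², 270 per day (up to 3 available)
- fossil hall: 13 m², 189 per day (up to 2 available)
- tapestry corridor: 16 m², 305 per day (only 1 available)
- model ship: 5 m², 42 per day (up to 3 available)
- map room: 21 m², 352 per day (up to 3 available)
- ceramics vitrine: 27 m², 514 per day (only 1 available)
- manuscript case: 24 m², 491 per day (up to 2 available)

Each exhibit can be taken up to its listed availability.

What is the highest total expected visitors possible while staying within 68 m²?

1310

A density-first pass picks tapestry corridor + 2×manuscript case — 1287 at 64 m².
Replace manuscript case with ceramics vitrine: the trade gains 23 net, giving 1310 at 67 m².
Nothing else within 68 m² beats 1310.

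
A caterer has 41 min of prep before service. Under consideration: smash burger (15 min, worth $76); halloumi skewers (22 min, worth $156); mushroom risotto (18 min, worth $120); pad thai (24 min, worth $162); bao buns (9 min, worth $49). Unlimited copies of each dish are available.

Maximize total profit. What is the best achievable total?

Ranking by ratio (profit/min): halloumi skewers 7.09, pad thai 6.75, mushroom risotto 6.67, bao buns 5.44.
The ratio ordering already packs tightly: halloumi skewers + mushroom risotto, 40 min, 276.
Nothing else within 41 min beats 276.

276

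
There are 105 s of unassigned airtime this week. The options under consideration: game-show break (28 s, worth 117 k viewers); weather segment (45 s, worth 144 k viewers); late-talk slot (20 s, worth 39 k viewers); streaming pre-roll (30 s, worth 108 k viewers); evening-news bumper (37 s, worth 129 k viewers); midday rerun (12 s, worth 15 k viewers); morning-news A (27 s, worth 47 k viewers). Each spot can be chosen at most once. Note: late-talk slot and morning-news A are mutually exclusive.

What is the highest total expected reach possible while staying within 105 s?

Taking the top-ratio spots first gives game-show break + streaming pre-roll + evening-news bumper for 354 (95 s).
The 37 s tied up in evening-news bumper is better spent on weather segment — total rises to 369 (103 s).

369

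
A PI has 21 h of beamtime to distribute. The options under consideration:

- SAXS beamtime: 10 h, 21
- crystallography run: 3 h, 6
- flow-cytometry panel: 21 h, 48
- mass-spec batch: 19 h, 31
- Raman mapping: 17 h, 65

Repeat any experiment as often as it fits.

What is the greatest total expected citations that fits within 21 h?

Crystallography run + Raman mapping uses 20 of the 21 h and totals 71.
Nothing else within 21 h beats 71.

71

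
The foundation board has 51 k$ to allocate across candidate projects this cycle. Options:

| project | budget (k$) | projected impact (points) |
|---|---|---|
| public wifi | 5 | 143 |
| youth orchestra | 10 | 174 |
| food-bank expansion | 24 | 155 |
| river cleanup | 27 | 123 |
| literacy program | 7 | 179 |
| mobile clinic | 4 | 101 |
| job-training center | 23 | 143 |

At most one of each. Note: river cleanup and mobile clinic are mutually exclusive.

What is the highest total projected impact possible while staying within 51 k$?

752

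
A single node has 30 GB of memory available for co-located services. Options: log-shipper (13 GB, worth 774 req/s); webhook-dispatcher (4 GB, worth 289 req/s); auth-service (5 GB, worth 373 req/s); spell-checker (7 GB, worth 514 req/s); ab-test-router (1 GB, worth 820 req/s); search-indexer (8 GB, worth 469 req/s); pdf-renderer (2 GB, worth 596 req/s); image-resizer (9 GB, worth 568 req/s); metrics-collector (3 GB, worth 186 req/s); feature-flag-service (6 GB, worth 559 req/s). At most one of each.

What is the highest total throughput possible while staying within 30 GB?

3430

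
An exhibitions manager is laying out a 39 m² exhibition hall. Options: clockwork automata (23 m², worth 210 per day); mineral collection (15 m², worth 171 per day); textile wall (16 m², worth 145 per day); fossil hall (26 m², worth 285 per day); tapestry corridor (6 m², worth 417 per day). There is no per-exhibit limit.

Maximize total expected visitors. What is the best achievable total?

2502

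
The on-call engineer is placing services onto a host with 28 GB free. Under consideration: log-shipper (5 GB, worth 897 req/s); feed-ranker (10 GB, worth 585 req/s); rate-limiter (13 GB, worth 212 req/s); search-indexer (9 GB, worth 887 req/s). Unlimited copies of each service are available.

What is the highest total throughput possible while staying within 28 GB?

4485

5×log-shipper uses 25 of the 28 GB and totals 4485.
The spare 3 GB is too small for any remaining service, and no exchange beats 4485.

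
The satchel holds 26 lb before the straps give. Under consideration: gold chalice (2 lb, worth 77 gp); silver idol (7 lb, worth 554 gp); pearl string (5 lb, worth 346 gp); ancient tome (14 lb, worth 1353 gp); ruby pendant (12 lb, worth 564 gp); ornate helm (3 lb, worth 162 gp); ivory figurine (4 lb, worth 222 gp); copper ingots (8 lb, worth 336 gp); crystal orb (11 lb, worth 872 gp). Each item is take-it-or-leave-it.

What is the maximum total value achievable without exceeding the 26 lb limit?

2253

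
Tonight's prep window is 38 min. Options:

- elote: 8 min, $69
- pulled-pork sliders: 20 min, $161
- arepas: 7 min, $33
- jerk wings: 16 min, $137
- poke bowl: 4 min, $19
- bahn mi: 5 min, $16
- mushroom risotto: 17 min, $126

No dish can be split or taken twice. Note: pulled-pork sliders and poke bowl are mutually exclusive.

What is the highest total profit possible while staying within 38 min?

298

Ranking by ratio (profit/min): elote 8.62, jerk wings 8.56, pulled-pork sliders 8.05.
The ratio heuristic lands on elote + arepas + jerk wings + poke bowl (258) but leaves 3 min idle.
The 19 min tied up in elote and arepas and poke bowl is better spent on pulled-pork sliders — total rises to 298 (36 min).
The closest alternative, pulled-pork sliders + mushroom risotto, reaches only 287.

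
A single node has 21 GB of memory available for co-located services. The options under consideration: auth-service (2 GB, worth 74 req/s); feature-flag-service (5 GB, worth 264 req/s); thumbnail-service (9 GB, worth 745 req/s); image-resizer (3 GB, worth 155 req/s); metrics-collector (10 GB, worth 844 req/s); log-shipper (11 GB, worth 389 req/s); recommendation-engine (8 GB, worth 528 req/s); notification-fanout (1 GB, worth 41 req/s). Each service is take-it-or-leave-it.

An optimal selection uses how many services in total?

The maximum throughput within 21 GB is 1663.
For example auth-service + thumbnail-service + metrics-collector achieves it, using 21 GB.
Every optimal selection uses 3 services.

3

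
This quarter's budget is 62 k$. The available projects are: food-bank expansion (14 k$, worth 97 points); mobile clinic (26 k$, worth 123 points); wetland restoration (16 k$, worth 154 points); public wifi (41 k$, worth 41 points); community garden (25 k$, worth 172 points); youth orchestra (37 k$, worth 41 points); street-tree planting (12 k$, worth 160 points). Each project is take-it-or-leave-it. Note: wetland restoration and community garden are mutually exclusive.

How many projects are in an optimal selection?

The maximum projected impact within 62 k$ is 437.
mobile clinic + wetland restoration + street-tree planting hits 437 at 54 k$.
All optima have 3 projects.

3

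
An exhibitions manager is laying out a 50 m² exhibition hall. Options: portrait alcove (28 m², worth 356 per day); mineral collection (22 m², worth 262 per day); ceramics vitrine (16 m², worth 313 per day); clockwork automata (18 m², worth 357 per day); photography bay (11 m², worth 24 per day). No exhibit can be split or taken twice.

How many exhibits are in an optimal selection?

The maximum expected visitors within 50 m² is 713.
One optimal bundle: portrait alcove + clockwork automata (46 m²).
Any selection reaching 713 contains exactly 2 exhibits.

2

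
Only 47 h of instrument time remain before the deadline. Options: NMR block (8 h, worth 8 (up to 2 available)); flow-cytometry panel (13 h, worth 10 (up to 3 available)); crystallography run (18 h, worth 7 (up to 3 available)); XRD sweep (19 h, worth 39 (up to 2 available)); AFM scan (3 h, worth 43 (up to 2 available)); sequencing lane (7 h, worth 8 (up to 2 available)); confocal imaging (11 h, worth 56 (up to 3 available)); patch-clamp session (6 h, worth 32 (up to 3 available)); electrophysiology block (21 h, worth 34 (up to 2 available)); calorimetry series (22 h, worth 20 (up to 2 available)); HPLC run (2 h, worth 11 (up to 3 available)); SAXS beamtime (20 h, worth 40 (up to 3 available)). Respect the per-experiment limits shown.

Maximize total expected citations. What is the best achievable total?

297

Ranking by ratio (expected citations/h): AFM scan 14.33, HPLC run 5.50, patch-clamp session 5.33.
The ratio heuristic lands on 2×AFM scan + confocal imaging + 3×patch-clamp session + 3×HPLC run (271) but leaves 6 h idle.
Dropping 2×patch-clamp session and 2×HPLC run frees 16 h; slotting in 2×confocal imaging (22 h) lifts the total to 297 at 47 h.
That's the maximum — no swap from here does better than 297.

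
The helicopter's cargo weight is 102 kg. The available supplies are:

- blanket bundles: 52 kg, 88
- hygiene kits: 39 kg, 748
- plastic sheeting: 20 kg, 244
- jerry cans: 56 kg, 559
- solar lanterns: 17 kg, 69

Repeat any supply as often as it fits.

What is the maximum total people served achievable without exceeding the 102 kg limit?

The ratio ordering already packs tightly: 2×hygiene kits + plastic sheeting, 98 kg, 1740.
No other feasible combination exceeds 1740.

1740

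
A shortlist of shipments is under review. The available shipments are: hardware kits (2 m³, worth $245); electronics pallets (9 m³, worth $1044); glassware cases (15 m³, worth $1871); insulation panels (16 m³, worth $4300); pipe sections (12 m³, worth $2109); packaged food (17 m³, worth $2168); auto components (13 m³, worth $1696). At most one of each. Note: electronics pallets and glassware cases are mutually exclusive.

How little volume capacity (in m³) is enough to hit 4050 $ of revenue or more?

16

Need the lightest bundle worth ≥ 4050.
Taking insulation panels gives 4300 (≥ 4050) for 16 m³.
Any bundle with less than 16 m³ falls short of 4050.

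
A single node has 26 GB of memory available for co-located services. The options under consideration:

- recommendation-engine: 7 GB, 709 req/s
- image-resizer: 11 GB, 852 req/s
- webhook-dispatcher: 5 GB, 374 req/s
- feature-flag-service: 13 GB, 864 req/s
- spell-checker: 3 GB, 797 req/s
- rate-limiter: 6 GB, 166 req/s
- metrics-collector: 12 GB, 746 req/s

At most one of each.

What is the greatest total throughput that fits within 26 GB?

The ratio ordering already packs tightly: recommendation-engine + image-resizer + webhook-dispatcher + spell-checker, 26 GB, 2732.
Next best is image-resizer + spell-checker + metrics-collector at 2395 (26 GB) — short by 337.

2732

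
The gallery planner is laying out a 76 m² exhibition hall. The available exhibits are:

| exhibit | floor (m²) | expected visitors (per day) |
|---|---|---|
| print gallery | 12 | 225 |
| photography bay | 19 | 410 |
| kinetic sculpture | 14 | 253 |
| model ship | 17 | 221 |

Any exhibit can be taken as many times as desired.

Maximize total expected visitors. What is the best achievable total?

1640

The ratio ordering already packs tightly: 4×photography bay, 76 m², 1640.
Every other selection either busts 76 m² or fails to beat 1640.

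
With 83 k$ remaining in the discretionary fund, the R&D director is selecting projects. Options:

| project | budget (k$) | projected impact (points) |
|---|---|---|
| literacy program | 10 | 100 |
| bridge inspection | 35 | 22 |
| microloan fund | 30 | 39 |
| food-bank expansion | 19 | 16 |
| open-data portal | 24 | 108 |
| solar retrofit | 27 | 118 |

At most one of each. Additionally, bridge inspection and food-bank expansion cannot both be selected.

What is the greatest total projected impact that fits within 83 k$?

Best packing: literacy program + food-bank expansion + open-data portal + solar retrofit — 80 k$, 342 total.
Runner-up literacy program + open-data portal + solar retrofit tops out at 326.

342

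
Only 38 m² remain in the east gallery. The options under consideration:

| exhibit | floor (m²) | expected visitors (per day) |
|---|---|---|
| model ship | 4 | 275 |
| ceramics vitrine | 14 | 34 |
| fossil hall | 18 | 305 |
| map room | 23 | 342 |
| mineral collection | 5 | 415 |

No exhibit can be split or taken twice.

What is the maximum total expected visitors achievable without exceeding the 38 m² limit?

Greedy by ratio would take model ship + fossil hall + mineral collection: 27 m² used, total 995.
Replace fossil hall with map room: the trade gains 37 net, giving 1032 at 32 m².

1032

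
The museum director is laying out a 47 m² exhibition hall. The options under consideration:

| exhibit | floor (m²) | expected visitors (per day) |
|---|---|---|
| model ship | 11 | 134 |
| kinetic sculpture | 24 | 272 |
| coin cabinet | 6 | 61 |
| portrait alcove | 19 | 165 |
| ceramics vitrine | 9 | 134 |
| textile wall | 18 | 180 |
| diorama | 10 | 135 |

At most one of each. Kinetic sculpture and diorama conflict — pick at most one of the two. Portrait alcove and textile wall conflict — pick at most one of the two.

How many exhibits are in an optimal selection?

3

Best achievable expected visitors is 540.
model ship + kinetic sculpture + ceramics vitrine hits 540 at 44 m².
Every optimal selection uses 3 exhibits.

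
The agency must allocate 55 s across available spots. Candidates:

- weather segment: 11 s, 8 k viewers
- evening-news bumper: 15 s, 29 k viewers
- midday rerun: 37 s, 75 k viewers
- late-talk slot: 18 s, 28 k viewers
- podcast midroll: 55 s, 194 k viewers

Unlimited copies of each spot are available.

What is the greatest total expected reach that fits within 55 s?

194

Podcast midroll uses 55 of the 55 s and totals 194.
Every other selection either busts 55 s or fails to beat 194.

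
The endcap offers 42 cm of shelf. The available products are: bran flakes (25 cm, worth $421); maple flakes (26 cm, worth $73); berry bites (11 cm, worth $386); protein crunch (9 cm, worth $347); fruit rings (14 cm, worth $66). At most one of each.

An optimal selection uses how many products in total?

2

Optimal total is 807.
One optimal bundle: bran flakes + berry bites (36 cm).
All optima have 2 products.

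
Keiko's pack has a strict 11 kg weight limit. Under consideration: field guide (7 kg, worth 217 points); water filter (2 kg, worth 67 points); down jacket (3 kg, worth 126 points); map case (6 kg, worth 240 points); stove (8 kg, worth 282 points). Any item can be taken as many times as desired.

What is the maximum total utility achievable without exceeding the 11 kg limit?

445

Best packing: water filter + 3×down jacket — 11 kg, 445 total.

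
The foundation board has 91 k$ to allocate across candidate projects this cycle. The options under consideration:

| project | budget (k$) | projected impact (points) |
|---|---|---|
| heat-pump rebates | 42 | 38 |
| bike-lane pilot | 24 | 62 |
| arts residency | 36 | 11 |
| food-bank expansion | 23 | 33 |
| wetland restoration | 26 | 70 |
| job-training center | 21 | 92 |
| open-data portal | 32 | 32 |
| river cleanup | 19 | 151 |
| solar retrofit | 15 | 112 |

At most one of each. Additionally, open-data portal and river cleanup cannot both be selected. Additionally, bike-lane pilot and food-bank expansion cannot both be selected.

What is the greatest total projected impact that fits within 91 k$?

Best packing: wetland restoration + job-training center + river cleanup + solar retrofit — 81 k$, 425 total.
The closest alternative, bike-lane pilot + job-training center + river cleanup + solar retrofit, reaches only 417.

425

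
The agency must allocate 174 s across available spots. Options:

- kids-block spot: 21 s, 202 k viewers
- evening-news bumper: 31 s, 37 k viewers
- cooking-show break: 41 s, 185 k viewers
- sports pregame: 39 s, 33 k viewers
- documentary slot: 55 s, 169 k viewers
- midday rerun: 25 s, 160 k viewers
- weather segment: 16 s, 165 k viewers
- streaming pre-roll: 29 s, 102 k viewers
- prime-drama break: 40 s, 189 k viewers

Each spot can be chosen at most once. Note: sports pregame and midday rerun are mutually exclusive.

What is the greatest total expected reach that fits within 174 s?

The ratio ordering already packs tightly: kids-block spot + cooking-show break + midday rerun + weather segment + streaming pre-roll + prime-drama break, 172 s, 1003.
Every other selection either busts 174 s or breaks a pairing rule or fails to beat 1003.

1003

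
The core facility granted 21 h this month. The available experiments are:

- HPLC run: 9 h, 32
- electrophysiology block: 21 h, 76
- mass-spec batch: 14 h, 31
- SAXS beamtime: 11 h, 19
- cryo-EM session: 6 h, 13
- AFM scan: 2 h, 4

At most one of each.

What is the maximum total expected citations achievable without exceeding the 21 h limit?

Taking electrophysiology block: 21 h used, 76 in expected citations.

76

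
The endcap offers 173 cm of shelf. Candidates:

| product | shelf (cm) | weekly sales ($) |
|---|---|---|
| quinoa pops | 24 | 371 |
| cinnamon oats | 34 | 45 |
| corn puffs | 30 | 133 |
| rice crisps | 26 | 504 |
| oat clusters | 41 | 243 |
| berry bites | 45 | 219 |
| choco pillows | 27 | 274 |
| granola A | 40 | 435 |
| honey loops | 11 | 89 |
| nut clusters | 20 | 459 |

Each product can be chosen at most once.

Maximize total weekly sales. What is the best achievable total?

2176

A density-first pass picks quinoa pops + rice crisps + choco pillows + granola A + honey loops + nut clusters — 2132 at 148 cm.
Dropping honey loops frees 11 cm; slotting in corn puffs (30 cm) lifts the total to 2176 at 167 cm.
The closest alternative, quinoa pops + rice crisps + choco pillows + granola A + honey loops + nut clusters, reaches only 2132.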